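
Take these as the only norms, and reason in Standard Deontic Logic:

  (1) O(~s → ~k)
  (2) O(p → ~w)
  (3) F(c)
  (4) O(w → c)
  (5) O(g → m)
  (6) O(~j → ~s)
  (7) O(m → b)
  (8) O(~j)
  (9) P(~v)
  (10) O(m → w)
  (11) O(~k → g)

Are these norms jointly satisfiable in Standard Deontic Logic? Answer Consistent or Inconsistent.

Inconsistent

Premise 3, F(c), is equivalent to O(~c).
Premise 4 is O(w → c); contrapositively O(~c → ~w). Since O(~c) holds, K gives O(~w).
Premise 10 is O(m → w); contrapositively O(~w → ~m). Since O(~w) holds, K gives O(~m).
Premise 5, O(g → m), contraposes to O(~m → ~g); with O(~m) we get O(~g).
Premise 11 is O(~k → g); contrapositively O(~g → k). Since O(~g) holds, K gives O(k).
Premise 1, O(~s → ~k), contraposes to O(k → s); with O(k) we get O(s).
The contrapositive of premise 6 (O(~j → ~s)) is O(s → j), and O(s) is already established, so O(j).
Yet premise 8 states O(~j).
We now have both O(j) and O(~j) — j is simultaneously obligatory and forbidden, violating the D-axiom.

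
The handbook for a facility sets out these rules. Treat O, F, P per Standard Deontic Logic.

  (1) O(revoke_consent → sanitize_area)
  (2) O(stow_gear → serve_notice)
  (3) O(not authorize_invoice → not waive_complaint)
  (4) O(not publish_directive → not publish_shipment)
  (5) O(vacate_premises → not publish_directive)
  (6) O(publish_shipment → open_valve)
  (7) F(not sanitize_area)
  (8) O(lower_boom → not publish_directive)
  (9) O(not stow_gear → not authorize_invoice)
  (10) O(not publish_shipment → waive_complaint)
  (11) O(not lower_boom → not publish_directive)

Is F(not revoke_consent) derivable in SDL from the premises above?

No

Premise 1 is O(revoke_consent → sanitize_area); even if O(sanitize_area) held, inferring O(revoke_consent) would be affirming the consequent — invalid.
No other premise forces O(revoke_consent). An ideal world satisfying every premise can still have not revoke_consent true, so F(not revoke_consent) is not derivable.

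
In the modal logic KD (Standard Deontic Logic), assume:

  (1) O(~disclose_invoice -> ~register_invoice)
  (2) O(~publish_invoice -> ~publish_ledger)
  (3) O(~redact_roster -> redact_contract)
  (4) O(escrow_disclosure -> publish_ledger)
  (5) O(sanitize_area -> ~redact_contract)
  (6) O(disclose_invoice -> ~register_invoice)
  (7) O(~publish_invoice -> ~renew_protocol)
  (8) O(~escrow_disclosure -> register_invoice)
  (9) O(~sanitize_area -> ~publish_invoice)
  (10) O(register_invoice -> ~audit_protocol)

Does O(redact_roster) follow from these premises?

Yes

By case analysis on disclose_invoice: premise 6 gives O(disclose_invoice -> ~register_invoice) and premise 1 gives O(~disclose_invoice -> ~register_invoice), so O(~register_invoice) either way.
Premise 8, O(~escrow_disclosure -> register_invoice), contraposes to O(~register_invoice -> escrow_disclosure); with O(~register_invoice) we get O(escrow_disclosure).
Premise 4 is O(escrow_disclosure -> publish_ledger); since O(escrow_disclosure), deontic closure gives O(publish_ledger).
Premise 2, O(~publish_invoice -> ~publish_ledger), contraposes to O(publish_ledger -> publish_invoice); with O(publish_ledger) we get O(publish_invoice).
Premise 9 is O(~sanitize_area -> ~publish_invoice); contrapositively O(publish_invoice -> sanitize_area). Since O(publish_invoice) holds, K gives O(sanitize_area).
Applying K to premise 5 (O(sanitize_area -> ~redact_contract)) and O(sanitize_area) yields O(~redact_contract).
The contrapositive of premise 3 (O(~redact_roster -> redact_contract)) is O(~redact_contract -> redact_roster), and O(~redact_contract) is already established, so O(redact_roster).
Premises 7, 10 do not contribute to this derivation.
So O(redact_roster) follows.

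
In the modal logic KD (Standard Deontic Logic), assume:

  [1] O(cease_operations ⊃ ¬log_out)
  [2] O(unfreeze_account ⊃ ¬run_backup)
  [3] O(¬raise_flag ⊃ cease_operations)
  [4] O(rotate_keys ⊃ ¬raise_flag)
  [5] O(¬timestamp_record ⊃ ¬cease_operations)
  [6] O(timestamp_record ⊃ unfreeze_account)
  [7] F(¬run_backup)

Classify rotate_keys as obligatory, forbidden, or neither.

Premise 7, F(¬run_backup), is equivalent to O(run_backup).
The contrapositive of premise 2 (O(unfreeze_account ⊃ ¬run_backup)) is O(run_backup ⊃ ¬unfreeze_account), and O(run_backup) is already established, so O(¬unfreeze_account).
Premise 6 is O(timestamp_record ⊃ unfreeze_account); contrapositively O(¬unfreeze_account ⊃ ¬timestamp_record). Since O(¬unfreeze_account) holds, K gives O(¬timestamp_record).
From O(¬timestamp_record) and premise 5, O(¬timestamp_record ⊃ ¬cease_operations), we obtain O(¬cease_operations).
Premise 3 is O(¬raise_flag ⊃ cease_operations); contrapositively O(¬cease_operations ⊃ raise_flag). Since O(¬cease_operations) holds, K gives O(raise_flag).
Premise 4 is O(rotate_keys ⊃ ¬raise_flag); contrapositively O(raise_flag ⊃ ¬rotate_keys). Since O(raise_flag) holds, K gives O(¬rotate_keys).
Premise 1 does not contribute to this derivation.
Thus O(¬rotate_keys), which is F(rotate_keys): rotate_keys is forbidden.

Forbidden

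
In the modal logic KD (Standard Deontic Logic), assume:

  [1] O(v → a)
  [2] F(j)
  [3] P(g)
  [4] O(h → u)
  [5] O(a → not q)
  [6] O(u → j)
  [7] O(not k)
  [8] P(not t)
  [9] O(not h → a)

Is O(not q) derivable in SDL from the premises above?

Yes

Premise 2 is F(j), i.e. O(not j).
The contrapositive of premise 6 (O(u → j)) is O(not j → not u), and O(not j) is already established, so O(not u).
Premise 4, O(h → u), contraposes to O(not u → not h); with O(not u) we get O(not h).
From O(not h) and premise 9, O(not h → a), we obtain O(a).
Premise 5 is O(a → not q); since O(a), deontic closure gives O(not q).
Premises 1, 3, 7, 8 do not contribute to this derivation.
So O(not q) follows.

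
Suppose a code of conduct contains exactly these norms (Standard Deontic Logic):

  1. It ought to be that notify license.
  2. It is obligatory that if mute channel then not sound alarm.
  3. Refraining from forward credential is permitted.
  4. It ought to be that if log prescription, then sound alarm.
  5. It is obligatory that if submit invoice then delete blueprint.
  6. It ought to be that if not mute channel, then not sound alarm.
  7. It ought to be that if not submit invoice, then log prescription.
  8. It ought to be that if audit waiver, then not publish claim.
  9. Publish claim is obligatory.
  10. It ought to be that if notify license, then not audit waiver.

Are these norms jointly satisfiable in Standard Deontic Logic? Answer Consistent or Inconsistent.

Consistent

Premise 8 is O(audit_waiver → ¬publish_claim), but O(audit_waiver) is not derivable from the premises, so it does not yield O(¬publish_claim).
So O(¬publish_claim) is not derivable, and the apparent clash with O(publish_claim) does not arise.
A world satisfying every obligation exists (e.g. audit_waiver=false, delete_blueprint=true, forward_credential=false, log_prescription=false, mute_channel=false, notify_license=true, publish_claim=true, sound_alarm=false, submit_invoice=true); no atom is both obligatory and forbidden, so the set is consistent.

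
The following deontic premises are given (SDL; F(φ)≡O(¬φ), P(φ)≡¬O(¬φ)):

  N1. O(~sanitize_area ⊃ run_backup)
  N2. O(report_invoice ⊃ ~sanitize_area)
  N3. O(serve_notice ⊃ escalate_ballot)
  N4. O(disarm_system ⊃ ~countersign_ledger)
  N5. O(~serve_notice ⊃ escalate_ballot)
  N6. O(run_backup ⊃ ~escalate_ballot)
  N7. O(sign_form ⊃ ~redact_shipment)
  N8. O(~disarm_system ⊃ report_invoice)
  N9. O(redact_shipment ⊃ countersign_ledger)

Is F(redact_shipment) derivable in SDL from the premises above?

Yes

Premises 5 and 3 are O(~serve_notice ⊃ escalate_ballot) and O(serve_notice ⊃ escalate_ballot); every ideal world satisfies ~serve_notice or serve_notice, so in either case escalate_ballot holds — hence O(escalate_ballot).
Premise 6 is O(run_backup ⊃ ~escalate_ballot); contrapositively O(escalate_ballot ⊃ ~run_backup). Since O(escalate_ballot) holds, K gives O(~run_backup).
Premise 1 is O(~sanitize_area ⊃ run_backup); contrapositively O(~run_backup ⊃ sanitize_area). Since O(~run_backup) holds, K gives O(sanitize_area).
Premise 2, O(report_invoice ⊃ ~sanitize_area), contraposes to O(sanitize_area ⊃ ~report_invoice); with O(sanitize_area) we get O(~report_invoice).
Premise 8 is O(~disarm_system ⊃ report_invoice); contrapositively O(~report_invoice ⊃ disarm_system). Since O(~report_invoice) holds, K gives O(disarm_system).
From O(disarm_system) and premise 4, O(disarm_system ⊃ ~countersign_ledger), we obtain O(~countersign_ledger).
The contrapositive of premise 9 (O(redact_shipment ⊃ countersign_ledger)) is O(~countersign_ledger ⊃ ~redact_shipment), and O(~countersign_ledger) is already established, so O(~redact_shipment).
Premise 7 does not contribute to this derivation.
So O(~redact_shipment) holds, i.e. F(redact_shipment). The claim follows.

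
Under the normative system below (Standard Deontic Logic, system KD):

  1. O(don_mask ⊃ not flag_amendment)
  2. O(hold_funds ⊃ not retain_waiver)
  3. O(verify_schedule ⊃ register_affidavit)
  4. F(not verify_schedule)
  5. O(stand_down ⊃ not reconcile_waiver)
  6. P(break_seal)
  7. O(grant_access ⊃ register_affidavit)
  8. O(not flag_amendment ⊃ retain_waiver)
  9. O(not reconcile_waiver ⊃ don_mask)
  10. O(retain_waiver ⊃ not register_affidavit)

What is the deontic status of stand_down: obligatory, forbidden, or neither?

Premise 4 is F(not verify_schedule), i.e. O(verify_schedule).
With premise 3, O(verify_schedule ⊃ register_affidavit), the K-axiom yields O(register_affidavit).
The contrapositive of premise 10 (O(retain_waiver ⊃ not register_affidavit)) is O(register_affidavit ⊃ not retain_waiver), and O(register_affidavit) is already established, so O(not retain_waiver).
Premise 8 is O(not flag_amendment ⊃ retain_waiver); contrapositively O(not retain_waiver ⊃ flag_amendment). Since O(not retain_waiver) holds, K gives O(flag_amendment).
Premise 1 is O(don_mask ⊃ not flag_amendment); contrapositively O(flag_amendment ⊃ not don_mask). Since O(flag_amendment) holds, K gives O(not don_mask).
The contrapositive of premise 9 (O(not reconcile_waiver ⊃ don_mask)) is O(not don_mask ⊃ reconcile_waiver), and O(not don_mask) is already established, so O(reconcile_waiver).
Premise 5, O(stand_down ⊃ not reconcile_waiver), contraposes to O(reconcile_waiver ⊃ not stand_down); with O(reconcile_waiver) we get O(not stand_down).
Premises 2, 6, 7 do not contribute to this derivation.
Thus O(not stand_down), which is F(stand_down): stand_down is forbidden.

Forbidden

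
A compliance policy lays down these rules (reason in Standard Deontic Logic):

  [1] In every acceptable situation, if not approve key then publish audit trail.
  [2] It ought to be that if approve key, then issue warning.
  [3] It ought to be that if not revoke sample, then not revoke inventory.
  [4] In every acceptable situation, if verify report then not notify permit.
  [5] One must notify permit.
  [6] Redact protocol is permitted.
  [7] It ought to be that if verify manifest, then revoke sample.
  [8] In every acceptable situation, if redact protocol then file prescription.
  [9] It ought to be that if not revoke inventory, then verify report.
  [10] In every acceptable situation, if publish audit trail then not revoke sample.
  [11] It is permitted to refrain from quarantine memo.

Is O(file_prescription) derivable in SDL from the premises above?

No

Premise 8 is O(redact_protocol → file_prescription), but O(redact_protocol) is not derivable from the premises (the permission P(redact_protocol) asserts only ¬O(¬redact_protocol), not O(redact_protocol)), so it does not yield O(file_prescription).
No other premise forces O(file_prescription). An ideal world satisfying every premise can still have file_prescription false, so O(file_prescription) is not derivable.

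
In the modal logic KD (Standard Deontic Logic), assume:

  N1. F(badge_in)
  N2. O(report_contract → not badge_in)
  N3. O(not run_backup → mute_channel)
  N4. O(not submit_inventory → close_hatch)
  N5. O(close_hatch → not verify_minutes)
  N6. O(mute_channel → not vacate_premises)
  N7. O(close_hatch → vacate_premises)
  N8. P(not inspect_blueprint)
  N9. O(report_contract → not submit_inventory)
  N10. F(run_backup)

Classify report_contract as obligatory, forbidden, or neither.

F(run_backup) at premise 10 means O(not run_backup).
From O(not run_backup) and premise 3, O(not run_backup → mute_channel), we obtain O(mute_channel).
From O(mute_channel) and premise 6, O(mute_channel → not vacate_premises), we obtain O(not vacate_premises).
The contrapositive of premise 7 (O(close_hatch → vacate_premises)) is O(not vacate_premises → not close_hatch), and O(not vacate_premises) is already established, so O(not close_hatch).
Premise 4, O(not submit_inventory → close_hatch), contraposes to O(not close_hatch → submit_inventory); with O(not close_hatch) we get O(submit_inventory).
The contrapositive of premise 9 (O(report_contract → not submit_inventory)) is O(submit_inventory → not report_contract), and O(submit_inventory) is already established, so O(not report_contract).
Premises 1, 2, 5, 8 do not contribute to this derivation.
Thus O(not report_contract), which is F(report_contract): report_contract is forbidden.

Forbidden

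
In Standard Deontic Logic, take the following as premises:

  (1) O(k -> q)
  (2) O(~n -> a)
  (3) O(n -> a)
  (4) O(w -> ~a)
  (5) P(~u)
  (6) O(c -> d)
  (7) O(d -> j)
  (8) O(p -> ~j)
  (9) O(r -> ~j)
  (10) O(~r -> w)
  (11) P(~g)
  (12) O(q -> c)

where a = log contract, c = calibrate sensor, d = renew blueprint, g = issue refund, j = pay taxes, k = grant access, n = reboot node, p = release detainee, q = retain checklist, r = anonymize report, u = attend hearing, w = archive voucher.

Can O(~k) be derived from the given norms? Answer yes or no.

Yes

Premises 3 and 2 cover both cases: O(n -> a) and O(~n -> a). Since n ∨ ~n is a tautology, O(a) follows.
Premise 4, O(w -> ~a), contraposes to O(a -> ~w); with O(a) we get O(~w).
Premise 10 is O(~r -> w); contrapositively O(~w -> r). Since O(~w) holds, K gives O(r).
From O(r) and premise 9, O(r -> ~j), we obtain O(~j).
Premise 7 is O(d -> j); contrapositively O(~j -> ~d). Since O(~j) holds, K gives O(~d).
Premise 6, O(c -> d), contraposes to O(~d -> ~c); with O(~d) we get O(~c).
Premise 12 is O(q -> c); contrapositively O(~c -> ~q). Since O(~c) holds, K gives O(~q).
Premise 1, O(k -> q), contraposes to O(~q -> ~k); with O(~q) we get O(~k).
Premises 5, 8, 11 do not contribute to this derivation.
So O(~k) follows.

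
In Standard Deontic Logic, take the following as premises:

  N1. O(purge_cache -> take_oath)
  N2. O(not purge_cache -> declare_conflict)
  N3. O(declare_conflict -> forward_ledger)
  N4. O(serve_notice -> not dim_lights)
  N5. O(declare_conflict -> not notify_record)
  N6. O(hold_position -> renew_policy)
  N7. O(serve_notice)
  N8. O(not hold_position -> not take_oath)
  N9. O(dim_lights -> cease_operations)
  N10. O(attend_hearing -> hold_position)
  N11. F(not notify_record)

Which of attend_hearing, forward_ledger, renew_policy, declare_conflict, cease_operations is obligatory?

renew_policy

Premise 11, F(not notify_record), is equivalent to O(notify_record).
Premise 5 is O(declare_conflict -> not notify_record); contrapositively O(notify_record -> not declare_conflict). Since O(notify_record) holds, K gives O(not declare_conflict).
Premise 2, O(not purge_cache -> declare_conflict), contraposes to O(not declare_conflict -> purge_cache); with O(not declare_conflict) we get O(purge_cache).
From O(purge_cache) and premise 1, O(purge_cache -> take_oath), we obtain O(take_oath).
Premise 8, O(not hold_position -> not take_oath), contraposes to O(take_oath -> hold_position); with O(take_oath) we get O(hold_position).
Premise 6 is O(hold_position -> renew_policy); since O(hold_position), deontic closure gives O(renew_policy).
So O(renew_policy) holds — renew_policy is obligatory. None of the other listed options is made obligatory by any chain of premises.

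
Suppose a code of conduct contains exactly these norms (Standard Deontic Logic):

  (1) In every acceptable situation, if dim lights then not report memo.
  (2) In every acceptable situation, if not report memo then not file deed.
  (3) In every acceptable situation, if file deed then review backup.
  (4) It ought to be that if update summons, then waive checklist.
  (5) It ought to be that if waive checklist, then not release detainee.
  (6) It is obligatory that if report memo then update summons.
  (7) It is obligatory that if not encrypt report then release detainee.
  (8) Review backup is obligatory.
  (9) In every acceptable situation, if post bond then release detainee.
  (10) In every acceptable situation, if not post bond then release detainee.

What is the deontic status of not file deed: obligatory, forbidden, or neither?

Premises 10 and 9 cover both cases: O(¬post_bond → release_detainee) and O(post_bond → release_detainee). Since ¬post_bond ∨ post_bond is a tautology, O(release_detainee) follows.
The contrapositive of premise 5 (O(waive_checklist → ¬release_detainee)) is O(release_detainee → ¬waive_checklist), and O(release_detainee) is already established, so O(¬waive_checklist).
Premise 4, O(update_summons → waive_checklist), contraposes to O(¬waive_checklist → ¬update_summons); with O(¬waive_checklist) we get O(¬update_summons).
The contrapositive of premise 6 (O(report_memo → update_summons)) is O(¬update_summons → ¬report_memo), and O(¬update_summons) is already established, so O(¬report_memo).
With premise 2, O(¬report_memo → ¬file_deed), the K-axiom yields O(¬file_deed).
Premises 1, 3, 7, 8 do not contribute to this derivation.
Hence ¬file_deed is obligatory.

Obligatory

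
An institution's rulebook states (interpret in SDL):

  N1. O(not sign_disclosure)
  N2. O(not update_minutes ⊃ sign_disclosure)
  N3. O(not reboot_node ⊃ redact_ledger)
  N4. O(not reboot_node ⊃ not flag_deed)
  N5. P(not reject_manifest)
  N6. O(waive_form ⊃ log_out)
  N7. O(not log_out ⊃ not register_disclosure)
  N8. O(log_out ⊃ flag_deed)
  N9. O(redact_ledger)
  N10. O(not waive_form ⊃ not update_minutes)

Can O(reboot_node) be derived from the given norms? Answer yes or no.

Premise 1 gives O(not sign_disclosure).
Premise 2 is O(not update_minutes ⊃ sign_disclosure); contrapositively O(not sign_disclosure ⊃ update_minutes). Since O(not sign_disclosure) holds, K gives O(update_minutes).
The contrapositive of premise 10 (O(not waive_form ⊃ not update_minutes)) is O(update_minutes ⊃ waive_form), and O(update_minutes) is already established, so O(waive_form).
Applying K to premise 6 (O(waive_form ⊃ log_out)) and O(waive_form) yields O(log_out).
With premise 8, O(log_out ⊃ flag_deed), the K-axiom yields O(flag_deed).
The contrapositive of premise 4 (O(not reboot_node ⊃ not flag_deed)) is O(flag_deed ⊃ reboot_node), and O(flag_deed) is already established, so O(reboot_node).
Premises 3, 5, 7, 9 do not contribute to this derivation.
So O(reboot_node) follows.

Yes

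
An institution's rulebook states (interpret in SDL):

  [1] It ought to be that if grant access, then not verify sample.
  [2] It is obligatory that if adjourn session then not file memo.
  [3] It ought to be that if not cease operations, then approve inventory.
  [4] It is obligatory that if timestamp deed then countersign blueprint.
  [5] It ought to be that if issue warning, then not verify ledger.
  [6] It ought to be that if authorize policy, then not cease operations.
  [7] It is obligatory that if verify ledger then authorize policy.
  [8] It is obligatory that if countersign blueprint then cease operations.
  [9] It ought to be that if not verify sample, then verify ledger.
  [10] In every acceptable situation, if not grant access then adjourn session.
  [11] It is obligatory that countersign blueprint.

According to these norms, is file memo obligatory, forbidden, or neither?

Forbidden

Premise 11 gives O(countersign_blueprint).
With premise 8, O(countersign_blueprint → cease_operations), the K-axiom yields O(cease_operations).
Premise 6 is O(authorize_policy → ¬cease_operations); contrapositively O(cease_operations → ¬authorize_policy). Since O(cease_operations) holds, K gives O(¬authorize_policy).
The contrapositive of premise 7 (O(verify_ledger → authorize_policy)) is O(¬authorize_policy → ¬verify_ledger), and O(¬authorize_policy) is already established, so O(¬verify_ledger).
Premise 9 is O(¬verify_sample → verify_ledger); contrapositively O(¬verify_ledger → verify_sample). Since O(¬verify_ledger) holds, K gives O(verify_sample).
Premise 1 is O(grant_access → ¬verify_sample); contrapositively O(verify_sample → ¬grant_access). Since O(verify_sample) holds, K gives O(¬grant_access).
With premise 10, O(¬grant_access → adjourn_session), the K-axiom yields O(adjourn_session).
Premise 2 is O(adjourn_session → ¬file_memo); since O(adjourn_session), deontic closure gives O(¬file_memo).
Premises 3, 4, 5 do not contribute to this derivation.
Thus O(¬file_memo), which is F(file_memo): file_memo is forbidden.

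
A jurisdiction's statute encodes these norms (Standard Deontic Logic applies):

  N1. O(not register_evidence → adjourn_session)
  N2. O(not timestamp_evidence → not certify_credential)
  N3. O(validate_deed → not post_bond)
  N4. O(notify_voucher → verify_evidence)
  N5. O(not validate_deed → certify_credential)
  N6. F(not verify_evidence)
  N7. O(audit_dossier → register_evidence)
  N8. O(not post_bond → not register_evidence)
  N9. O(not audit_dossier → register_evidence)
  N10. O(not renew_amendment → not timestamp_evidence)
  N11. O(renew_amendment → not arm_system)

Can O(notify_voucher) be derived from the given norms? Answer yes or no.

Premise 4 is O(notify_voucher → verify_evidence); even if O(verify_evidence) held, inferring O(notify_voucher) would be affirming the consequent — invalid.
No other premise forces O(notify_voucher). An ideal world satisfying every premise can still have notify_voucher false, so O(notify_voucher) is not derivable.

No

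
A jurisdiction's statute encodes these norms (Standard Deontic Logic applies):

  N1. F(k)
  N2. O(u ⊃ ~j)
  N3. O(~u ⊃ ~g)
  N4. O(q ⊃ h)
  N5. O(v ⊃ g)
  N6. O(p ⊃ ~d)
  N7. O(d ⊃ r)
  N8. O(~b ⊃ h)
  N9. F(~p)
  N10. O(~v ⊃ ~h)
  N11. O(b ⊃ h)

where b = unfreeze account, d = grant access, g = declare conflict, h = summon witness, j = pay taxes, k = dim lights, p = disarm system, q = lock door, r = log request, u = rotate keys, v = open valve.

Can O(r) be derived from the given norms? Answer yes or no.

No

Premise 7 is O(d ⊃ r), but O(d) is not derivable from the premises, so it does not yield O(r).
No other premise forces O(r). An ideal world satisfying every premise can still have r false, so O(r) is not derivable.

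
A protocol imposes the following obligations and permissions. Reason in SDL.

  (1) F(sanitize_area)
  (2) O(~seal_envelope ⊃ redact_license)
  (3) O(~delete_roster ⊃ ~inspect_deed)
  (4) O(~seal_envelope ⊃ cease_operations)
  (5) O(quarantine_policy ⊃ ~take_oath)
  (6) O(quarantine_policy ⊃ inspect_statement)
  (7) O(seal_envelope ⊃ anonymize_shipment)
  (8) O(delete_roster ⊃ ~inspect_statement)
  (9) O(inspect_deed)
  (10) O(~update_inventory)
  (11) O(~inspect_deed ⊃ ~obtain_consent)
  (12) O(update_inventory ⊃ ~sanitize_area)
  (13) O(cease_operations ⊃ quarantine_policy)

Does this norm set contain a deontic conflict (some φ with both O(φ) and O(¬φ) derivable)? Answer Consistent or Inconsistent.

Premise 12 is O(update_inventory ⊃ ~sanitize_area); even if O(~sanitize_area) held, inferring O(update_inventory) would be affirming the consequent — invalid.
So O(update_inventory) is not derivable, and the apparent clash with O(~update_inventory) does not arise.
A world satisfying every obligation exists (e.g. anonymize_shipment=true, cease_operations=false, delete_roster=true, inspect_deed=true, inspect_statement=false, obtain_consent=false, quarantine_policy=false, redact_license=false, sanitize_area=false, seal_envelope=true, take_oath=false, update_inventory=false); no atom is both obligatory and forbidden, so the set is consistent.

Consistent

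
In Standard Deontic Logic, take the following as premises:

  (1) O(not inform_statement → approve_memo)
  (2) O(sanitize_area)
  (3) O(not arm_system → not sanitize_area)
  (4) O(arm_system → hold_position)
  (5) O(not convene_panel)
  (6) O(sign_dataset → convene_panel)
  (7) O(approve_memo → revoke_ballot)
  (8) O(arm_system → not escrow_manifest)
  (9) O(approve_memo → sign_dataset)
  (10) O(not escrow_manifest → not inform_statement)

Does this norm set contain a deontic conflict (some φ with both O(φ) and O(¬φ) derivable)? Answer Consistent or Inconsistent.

Inconsistent

Premise 5 states O(not convene_panel) outright.
Premise 6, O(sign_dataset → convene_panel), contraposes to O(not convene_panel → not sign_dataset); with O(not convene_panel) we get O(not sign_dataset).
Premise 9, O(approve_memo → sign_dataset), contraposes to O(not sign_dataset → not approve_memo); with O(not sign_dataset) we get O(not approve_memo).
Premise 1, O(not inform_statement → approve_memo), contraposes to O(not approve_memo → inform_statement); with O(not approve_memo) we get O(inform_statement).
Premise 10 is O(not escrow_manifest → not inform_statement); contrapositively O(inform_statement → escrow_manifest). Since O(inform_statement) holds, K gives O(escrow_manifest).
Premise 8, O(arm_system → not escrow_manifest), contraposes to O(escrow_manifest → not arm_system); with O(escrow_manifest) we get O(not arm_system).
From O(not arm_system) and premise 3, O(not arm_system → not sanitize_area), we obtain O(not sanitize_area).
Yet premise 2 states O(sanitize_area).
We now have both O(not sanitize_area) and O(sanitize_area) — sanitize_area is simultaneously obligatory and forbidden, violating the D-axiom.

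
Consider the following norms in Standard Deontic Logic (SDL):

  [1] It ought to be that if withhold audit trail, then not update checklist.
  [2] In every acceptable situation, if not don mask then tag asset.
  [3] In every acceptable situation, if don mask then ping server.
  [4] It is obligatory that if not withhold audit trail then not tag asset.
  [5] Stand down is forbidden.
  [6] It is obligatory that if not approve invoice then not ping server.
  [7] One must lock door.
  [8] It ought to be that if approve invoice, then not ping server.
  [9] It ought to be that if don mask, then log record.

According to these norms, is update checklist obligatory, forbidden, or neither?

Forbidden

Premises 6 and 8 are O(¬approve_invoice → ¬ping_server) and O(approve_invoice → ¬ping_server); every ideal world satisfies ¬approve_invoice or approve_invoice, so in either case ¬ping_server holds — hence O(¬ping_server).
Premise 3, O(don_mask → ping_server), contraposes to O(¬ping_server → ¬don_mask); with O(¬ping_server) we get O(¬don_mask).
From O(¬don_mask) and premise 2, O(¬don_mask → tag_asset), we obtain O(tag_asset).
Premise 4, O(¬withhold_audit_trail → ¬tag_asset), contraposes to O(tag_asset → withhold_audit_trail); with O(tag_asset) we get O(withhold_audit_trail).
With premise 1, O(withhold_audit_trail → ¬update_checklist), the K-axiom yields O(¬update_checklist).
Premises 5, 7, 9 do not contribute to this derivation.
Thus O(¬update_checklist), which is F(update_checklist): update_checklist is forbidden.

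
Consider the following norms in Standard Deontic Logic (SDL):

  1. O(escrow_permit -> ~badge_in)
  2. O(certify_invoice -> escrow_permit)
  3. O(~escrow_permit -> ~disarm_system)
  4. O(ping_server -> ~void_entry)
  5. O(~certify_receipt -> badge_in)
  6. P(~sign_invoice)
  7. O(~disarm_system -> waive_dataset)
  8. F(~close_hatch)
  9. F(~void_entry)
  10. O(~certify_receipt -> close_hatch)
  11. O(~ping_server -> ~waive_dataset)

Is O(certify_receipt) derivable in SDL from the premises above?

Yes

Premise 9, F(~void_entry), is equivalent to O(void_entry).
Premise 4 is O(ping_server -> ~void_entry); contrapositively O(void_entry -> ~ping_server). Since O(void_entry) holds, K gives O(~ping_server).
From O(~ping_server) and premise 11, O(~ping_server -> ~waive_dataset), we obtain O(~waive_dataset).
The contrapositive of premise 7 (O(~disarm_system -> waive_dataset)) is O(~waive_dataset -> disarm_system), and O(~waive_dataset) is already established, so O(disarm_system).
The contrapositive of premise 3 (O(~escrow_permit -> ~disarm_system)) is O(disarm_system -> escrow_permit), and O(disarm_system) is already established, so O(escrow_permit).
Applying K to premise 1 (O(escrow_permit -> ~badge_in)) and O(escrow_permit) yields O(~badge_in).
Premise 5, O(~certify_receipt -> badge_in), contraposes to O(~badge_in -> certify_receipt); with O(~badge_in) we get O(certify_receipt).
Premises 2, 6, 8, 10 do not contribute to this derivation.
So O(certify_receipt) follows.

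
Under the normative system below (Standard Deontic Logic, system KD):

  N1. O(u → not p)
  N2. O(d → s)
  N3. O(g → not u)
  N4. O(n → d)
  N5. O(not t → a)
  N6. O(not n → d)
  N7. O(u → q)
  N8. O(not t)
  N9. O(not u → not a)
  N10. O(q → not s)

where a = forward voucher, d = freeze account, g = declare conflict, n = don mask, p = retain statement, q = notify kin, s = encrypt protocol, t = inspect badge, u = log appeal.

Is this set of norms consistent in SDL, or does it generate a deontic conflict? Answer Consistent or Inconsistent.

By case analysis on not n: premise 6 gives O(not n → d) and premise 4 gives O(n → d), so O(d) either way.
Premise 2 is O(d → s); since O(d), deontic closure gives O(s).
Premise 10 is O(q → not s); contrapositively O(s → not q). Since O(s) holds, K gives O(not q).
Premise 7, O(u → q), contraposes to O(not q → not u); with O(not q) we get O(not u).
With premise 9, O(not u → not a), the K-axiom yields O(not a).
The contrapositive of premise 5 (O(not t → a)) is O(not a → t), and O(not a) is already established, so O(t).
Yet premise 8 states O(not t).
We now have both O(t) and O(not t) — t is simultaneously obligatory and forbidden, violating the D-axiom.

Inconsistent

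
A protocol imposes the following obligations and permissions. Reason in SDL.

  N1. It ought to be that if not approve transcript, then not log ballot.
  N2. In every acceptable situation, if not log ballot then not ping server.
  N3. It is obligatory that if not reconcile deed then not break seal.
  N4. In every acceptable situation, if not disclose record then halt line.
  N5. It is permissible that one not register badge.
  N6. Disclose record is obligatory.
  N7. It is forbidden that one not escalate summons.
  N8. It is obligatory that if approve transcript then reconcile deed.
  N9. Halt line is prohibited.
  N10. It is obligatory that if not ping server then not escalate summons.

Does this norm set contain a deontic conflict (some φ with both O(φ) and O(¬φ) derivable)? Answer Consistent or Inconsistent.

Premise 4 is O(¬disclose_record → halt_line), but O(¬disclose_record) is not derivable from the premises, so it does not yield O(halt_line).
So O(halt_line) is not derivable, and the apparent clash with O(¬halt_line) does not arise.
A world satisfying every obligation exists (e.g. approve_transcript=true, break_seal=false, disclose_record=true, escalate_summons=true, halt_line=false, log_ballot=true, ping_server=true, reconcile_deed=true, register_badge=false); no atom is both obligatory and forbidden, so the set is consistent.

Consistent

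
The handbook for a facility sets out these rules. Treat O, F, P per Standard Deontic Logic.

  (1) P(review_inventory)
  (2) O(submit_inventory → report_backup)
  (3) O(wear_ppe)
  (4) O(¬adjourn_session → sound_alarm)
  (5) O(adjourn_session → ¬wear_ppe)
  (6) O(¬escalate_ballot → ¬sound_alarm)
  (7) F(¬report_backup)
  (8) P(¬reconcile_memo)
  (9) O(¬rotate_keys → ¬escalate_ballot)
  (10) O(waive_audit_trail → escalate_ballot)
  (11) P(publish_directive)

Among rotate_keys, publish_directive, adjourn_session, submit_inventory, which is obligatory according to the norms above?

Premise 3 gives O(wear_ppe).
The contrapositive of premise 5 (O(adjourn_session → ¬wear_ppe)) is O(wear_ppe → ¬adjourn_session), and O(wear_ppe) is already established, so O(¬adjourn_session).
With premise 4, O(¬adjourn_session → sound_alarm), the K-axiom yields O(sound_alarm).
Premise 6 is O(¬escalate_ballot → ¬sound_alarm); contrapositively O(sound_alarm → escalate_ballot). Since O(sound_alarm) holds, K gives O(escalate_ballot).
The contrapositive of premise 9 (O(¬rotate_keys → ¬escalate_ballot)) is O(escalate_ballot → rotate_keys), and O(escalate_ballot) is already established, so O(rotate_keys).
So O(rotate_keys) holds — rotate_keys is obligatory. None of the other listed options is made obligatory by any chain of premises.

rotate_keys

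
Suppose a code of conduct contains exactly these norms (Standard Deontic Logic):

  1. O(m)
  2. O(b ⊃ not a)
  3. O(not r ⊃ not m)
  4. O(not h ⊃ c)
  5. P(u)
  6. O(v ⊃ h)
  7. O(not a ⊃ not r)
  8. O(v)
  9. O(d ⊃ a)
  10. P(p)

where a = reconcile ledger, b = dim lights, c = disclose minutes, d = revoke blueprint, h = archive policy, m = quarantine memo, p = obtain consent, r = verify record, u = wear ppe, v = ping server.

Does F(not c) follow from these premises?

No

Premise 4 is O(not h ⊃ c), but O(not h) is not derivable from the premises, so it does not yield O(c).
No other premise forces O(c). An ideal world satisfying every premise can still have not c true, so F(not c) is not derivable.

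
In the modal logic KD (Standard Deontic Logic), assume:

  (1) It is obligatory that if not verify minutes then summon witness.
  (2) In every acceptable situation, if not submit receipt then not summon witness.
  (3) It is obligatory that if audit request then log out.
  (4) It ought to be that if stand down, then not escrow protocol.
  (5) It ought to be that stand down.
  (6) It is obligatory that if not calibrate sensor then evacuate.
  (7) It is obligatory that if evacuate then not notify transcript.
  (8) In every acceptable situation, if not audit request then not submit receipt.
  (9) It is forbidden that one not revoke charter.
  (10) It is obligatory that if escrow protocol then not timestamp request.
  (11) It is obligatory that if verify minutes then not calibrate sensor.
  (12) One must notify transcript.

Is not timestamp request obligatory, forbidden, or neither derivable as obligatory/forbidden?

Premise 10 is O(escrow_protocol → ¬timestamp_request), but O(escrow_protocol) is not derivable from the premises, so it does not yield O(¬timestamp_request).
No premise or chain of K-axiom applications forces O(¬timestamp_request), and none forces O(timestamp_request). So ¬timestamp_request is neither obligatory nor forbidden under these norms.

Neither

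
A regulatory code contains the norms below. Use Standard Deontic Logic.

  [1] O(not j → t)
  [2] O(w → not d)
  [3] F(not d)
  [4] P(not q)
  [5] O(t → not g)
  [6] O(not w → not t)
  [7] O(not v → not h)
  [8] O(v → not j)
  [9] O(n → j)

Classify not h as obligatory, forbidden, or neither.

Obligatory

F(not d) at premise 3 means O(d).
Premise 2, O(w → not d), contraposes to O(d → not w); with O(d) we get O(not w).
With premise 6, O(not w → not t), the K-axiom yields O(not t).
Premise 1, O(not j → t), contraposes to O(not t → j); with O(not t) we get O(j).
Premise 8 is O(v → not j); contrapositively O(j → not v). Since O(j) holds, K gives O(not v).
With premise 7, O(not v → not h), the K-axiom yields O(not h).
Premises 4, 5, 9 do not contribute to this derivation.
Hence not h is obligatory.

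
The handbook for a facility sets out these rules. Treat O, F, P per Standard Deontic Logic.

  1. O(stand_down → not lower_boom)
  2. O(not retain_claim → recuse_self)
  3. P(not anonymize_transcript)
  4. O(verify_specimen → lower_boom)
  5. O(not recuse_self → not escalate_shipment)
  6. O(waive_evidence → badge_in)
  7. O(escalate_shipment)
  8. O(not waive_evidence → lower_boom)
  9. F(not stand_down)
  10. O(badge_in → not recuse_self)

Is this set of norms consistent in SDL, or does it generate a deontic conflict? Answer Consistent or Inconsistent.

Premise 7 states O(escalate_shipment) outright.
The contrapositive of premise 5 (O(not recuse_self → not escalate_shipment)) is O(escalate_shipment → recuse_self), and O(escalate_shipment) is already established, so O(recuse_self).
Premise 10 is O(badge_in → not recuse_self); contrapositively O(recuse_self → not badge_in). Since O(recuse_self) holds, K gives O(not badge_in).
Premise 6 is O(waive_evidence → badge_in); contrapositively O(not badge_in → not waive_evidence). Since O(not badge_in) holds, K gives O(not waive_evidence).
Premise 8 is O(not waive_evidence → lower_boom); since O(not waive_evidence), deontic closure gives O(lower_boom).
Premise 1 is O(stand_down → not lower_boom); contrapositively O(lower_boom → not stand_down). Since O(lower_boom) holds, K gives O(not stand_down).
But premise 9, F(not stand_down), means O(stand_down).
We now have both O(not stand_down) and O(stand_down) — stand_down is simultaneously obligatory and forbidden, violating the D-axiom.

Inconsistent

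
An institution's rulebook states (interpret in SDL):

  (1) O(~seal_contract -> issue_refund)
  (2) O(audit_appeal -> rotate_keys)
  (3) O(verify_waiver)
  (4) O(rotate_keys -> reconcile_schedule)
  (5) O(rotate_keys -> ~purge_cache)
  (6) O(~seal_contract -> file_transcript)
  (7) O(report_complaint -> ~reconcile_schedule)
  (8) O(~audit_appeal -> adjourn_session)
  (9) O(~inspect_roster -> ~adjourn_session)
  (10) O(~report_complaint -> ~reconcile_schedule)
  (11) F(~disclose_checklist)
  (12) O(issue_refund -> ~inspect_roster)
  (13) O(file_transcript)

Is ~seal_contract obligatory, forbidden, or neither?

Forbidden

Premises 10 and 7 are O(~report_complaint -> ~reconcile_schedule) and O(report_complaint -> ~reconcile_schedule); every ideal world satisfies ~report_complaint or report_complaint, so in either case ~reconcile_schedule holds — hence O(~reconcile_schedule).
Premise 4 is O(rotate_keys -> reconcile_schedule); contrapositively O(~reconcile_schedule -> ~rotate_keys). Since O(~reconcile_schedule) holds, K gives O(~rotate_keys).
Premise 2, O(audit_appeal -> rotate_keys), contraposes to O(~rotate_keys -> ~audit_appeal); with O(~rotate_keys) we get O(~audit_appeal).
Applying K to premise 8 (O(~audit_appeal -> adjourn_session)) and O(~audit_appeal) yields O(adjourn_session).
Premise 9 is O(~inspect_roster -> ~adjourn_session); contrapositively O(adjourn_session -> inspect_roster). Since O(adjourn_session) holds, K gives O(inspect_roster).
Premise 12, O(issue_refund -> ~inspect_roster), contraposes to O(inspect_roster -> ~issue_refund); with O(inspect_roster) we get O(~issue_refund).
Premise 1 is O(~seal_contract -> issue_refund); contrapositively O(~issue_refund -> seal_contract). Since O(~issue_refund) holds, K gives O(seal_contract).
Premises 3, 5, 6, 11, 13 do not contribute to this derivation.
Thus O(seal_contract), which is F(~seal_contract): ~seal_contract is forbidden.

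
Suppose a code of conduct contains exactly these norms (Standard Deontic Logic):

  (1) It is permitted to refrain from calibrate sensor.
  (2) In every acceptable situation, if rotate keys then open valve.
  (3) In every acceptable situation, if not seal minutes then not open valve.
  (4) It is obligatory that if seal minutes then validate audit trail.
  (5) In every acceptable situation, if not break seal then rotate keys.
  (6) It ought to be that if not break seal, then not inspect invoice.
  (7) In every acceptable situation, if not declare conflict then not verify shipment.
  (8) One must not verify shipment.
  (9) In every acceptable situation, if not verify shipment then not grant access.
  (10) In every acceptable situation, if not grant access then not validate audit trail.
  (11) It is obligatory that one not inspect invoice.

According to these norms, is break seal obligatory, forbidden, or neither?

Obligatory

Premise 8 is F(verify_shipment), i.e. O(¬verify_shipment).
From O(¬verify_shipment) and premise 9, O(¬verify_shipment → ¬grant_access), we obtain O(¬grant_access).
From O(¬grant_access) and premise 10, O(¬grant_access → ¬validate_audit_trail), we obtain O(¬validate_audit_trail).
Premise 4 is O(seal_minutes → validate_audit_trail); contrapositively O(¬validate_audit_trail → ¬seal_minutes). Since O(¬validate_audit_trail) holds, K gives O(¬seal_minutes).
Applying K to premise 3 (O(¬seal_minutes → ¬open_valve)) and O(¬seal_minutes) yields O(¬open_valve).
The contrapositive of premise 2 (O(rotate_keys → open_valve)) is O(¬open_valve → ¬rotate_keys), and O(¬open_valve) is already established, so O(¬rotate_keys).
The contrapositive of premise 5 (O(¬break_seal → rotate_keys)) is O(¬rotate_keys → break_seal), and O(¬rotate_keys) is already established, so O(break_seal).
Premises 1, 6, 7, 11 do not contribute to this derivation.
Hence break_seal is obligatory.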